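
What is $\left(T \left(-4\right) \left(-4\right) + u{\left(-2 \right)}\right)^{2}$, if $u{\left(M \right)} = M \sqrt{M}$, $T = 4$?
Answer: $4088 - 256 i \sqrt{2} \approx 4088.0 - 362.04 i$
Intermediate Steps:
$u{\left(M \right)} = M^{\frac{3}{2}}$
$\left(T \left(-4\right) \left(-4\right) + u{\left(-2 \right)}\right)^{2} = \left(4 \left(-4\right) \left(-4\right) + \left(-2\right)^{\frac{3}{2}}\right)^{2} = \left(\left(-16\right) \left(-4\right) - 2 i \sqrt{2}\right)^{2} = \left(64 - 2 i \sqrt{2}\right)^{2}$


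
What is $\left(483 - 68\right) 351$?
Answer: $145665$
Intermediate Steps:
$\left(483 - 68\right) 351 = 415 \cdot 351 = 145665$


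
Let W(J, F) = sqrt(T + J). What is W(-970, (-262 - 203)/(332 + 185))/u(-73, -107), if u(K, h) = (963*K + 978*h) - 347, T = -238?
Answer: -I*sqrt(302)/87646 ≈ -0.00019828*I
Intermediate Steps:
W(J, F) = sqrt(-238 + J)
u(K, h) = -347 + 963*K + 978*h
W(-970, (-262 - 203)/(332 + 185))/u(-73, -107) = sqrt(-238 - 970)/(-347 + 963*(-73) + 978*(-107)) = sqrt(-1208)/(-347 - 70299 - 104646) = (2*I*sqrt(302))/(-175292) = (2*I*sqrt(302))*(-1/175292) = -I*sqrt(302)/87646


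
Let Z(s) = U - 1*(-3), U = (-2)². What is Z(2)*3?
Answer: 21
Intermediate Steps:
U = 4
Z(s) = 7 (Z(s) = 4 - 1*(-3) = 4 + 3 = 7)
Z(2)*3 = 7*3 = 21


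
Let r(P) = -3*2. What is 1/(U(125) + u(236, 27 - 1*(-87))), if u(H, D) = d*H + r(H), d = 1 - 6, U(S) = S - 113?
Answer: -1/1174 ≈ -0.00085179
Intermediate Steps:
U(S) = -113 + S
r(P) = -6
d = -5
u(H, D) = -6 - 5*H (u(H, D) = -5*H - 6 = -6 - 5*H)
1/(U(125) + u(236, 27 - 1*(-87))) = 1/((-113 + 125) + (-6 - 5*236)) = 1/(12 + (-6 - 1180)) = 1/(12 - 1186) = 1/(-1174) = -1/1174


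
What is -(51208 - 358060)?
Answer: 306852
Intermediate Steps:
-(51208 - 358060) = -1*(-306852) = 306852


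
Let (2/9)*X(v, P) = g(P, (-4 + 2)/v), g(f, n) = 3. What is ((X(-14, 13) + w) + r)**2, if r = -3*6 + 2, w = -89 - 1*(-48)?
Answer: 7569/4 ≈ 1892.3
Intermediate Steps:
w = -41 (w = -89 + 48 = -41)
X(v, P) = 27/2 (X(v, P) = (9/2)*3 = 27/2)
r = -16 (r = -18 + 2 = -16)
((X(-14, 13) + w) + r)**2 = ((27/2 - 41) - 16)**2 = (-55/2 - 16)**2 = (-87/2)**2 = 7569/4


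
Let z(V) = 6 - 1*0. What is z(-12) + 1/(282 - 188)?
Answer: 565/94 ≈ 6.0106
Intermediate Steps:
z(V) = 6 (z(V) = 6 + 0 = 6)
z(-12) + 1/(282 - 188) = 6 + 1/(282 - 188) = 6 + 1/94 = 565/94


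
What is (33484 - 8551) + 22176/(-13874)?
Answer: 24707019/991 ≈ 24931.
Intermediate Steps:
(33484 - 8551) + 22176/(-13874) = 24933 + 22176*(-1/13874) = 24933 - 1584/991 = 24707019/991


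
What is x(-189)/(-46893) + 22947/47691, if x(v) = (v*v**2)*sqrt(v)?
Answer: 7649/15897 + 137781*I*sqrt(21)/319 ≈ 0.48116 + 1979.3*I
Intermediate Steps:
x(v) = v**(7/2) (x(v) = v**3*sqrt(v) = v**(7/2))
x(-189)/(-46893) + 22947/47691 = (-189)**(7/2)/(-46893) + 22947/47691 = -20253807*I*sqrt(21)*(-1/46893) + 22947*(1/47691) = 137781*I*sqrt(21)/319 + 7649/15897 = 7649/15897 + 137781*I*sqrt(21)/319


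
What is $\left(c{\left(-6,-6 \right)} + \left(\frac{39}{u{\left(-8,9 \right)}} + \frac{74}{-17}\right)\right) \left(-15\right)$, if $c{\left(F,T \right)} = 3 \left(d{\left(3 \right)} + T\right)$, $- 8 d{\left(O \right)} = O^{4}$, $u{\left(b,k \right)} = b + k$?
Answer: $\frac{28005}{136} \approx 205.92$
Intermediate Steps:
$d{\left(O \right)} = - \frac{O^{4}}{8}$
$c{\left(F,T \right)} = - \frac{243}{8} + 3 T$ ($c{\left(F,T \right)} = 3 \left(- \frac{3^{4}}{8} + T\right) = 3 \left(\left(- \frac{1}{8}\right) 81 + T\right) = 3 \left(- \frac{81}{8} + T\right) = - \frac{243}{8} + 3 T$)
$\left(c{\left(-6,-6 \right)} + \left(\frac{39}{u{\left(-8,9 \right)}} + \frac{74}{-17}\right)\right) \left(-15\right) = \left(\left(- \frac{243}{8} + 3 \left(-6\right)\right) + \left(\frac{39}{-8 + 9} + \frac{74}{-17}\right)\right) \left(-15\right) = \left(\left(- \frac{243}{8} - 18\right) + \left(\frac{39}{1} + 74 \left(- \frac{1}{17}\right)\right)\right) \left(-15\right) = \left(- \frac{387}{8} + \left(39 \cdot 1 - \frac{74}{17}\right)\right) \left(-15\right) = \left(- \frac{387}{8} + \left(39 - \frac{74}{17}\right)\right) \left(-15\right) = \left(- \frac{387}{8} + \frac{589}{17}\right) \left(-15\right) = \left(- \frac{1867}{136}\right) \left(-15\right) = \frac{28005}{136}$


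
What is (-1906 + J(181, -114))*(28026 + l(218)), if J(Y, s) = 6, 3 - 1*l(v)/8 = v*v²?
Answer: 157422231400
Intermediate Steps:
l(v) = 24 - 8*v³ (l(v) = 24 - 8*v*v² = 24 - 8*v³)
(-1906 + J(181, -114))*(28026 + l(218)) = (-1906 + 6)*(28026 + (24 - 8*218³)) = -1900*(28026 + (24 - 8*10360232)) = -1900*(28026 + (24 - 82881856)) = -1900*(28026 - 82881832) = -1900*(-82853806) = 157422231400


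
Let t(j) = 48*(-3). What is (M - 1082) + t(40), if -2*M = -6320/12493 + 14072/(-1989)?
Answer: -2336166878/1911429 ≈ -1222.2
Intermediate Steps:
t(j) = -144
M = 7245076/1911429 (M = -(-6320/12493 + 14072/(-1989))/2 = -(-6320*1/12493 + 14072*(-1/1989))/2 = -(-6320/12493 - 14072/1989)/2 = -½*(-14490152/1911429) = 7245076/1911429 ≈ 3.7904)
(M - 1082) + t(40) = (7245076/1911429 - 1082) - 144 = -2060921102/1911429 - 144 = -2336166878/1911429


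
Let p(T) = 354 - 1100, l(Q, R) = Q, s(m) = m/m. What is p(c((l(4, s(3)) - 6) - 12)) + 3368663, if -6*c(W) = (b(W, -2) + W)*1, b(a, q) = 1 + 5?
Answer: 3367917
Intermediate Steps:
s(m) = 1
b(a, q) = 6
c(W) = -1 - W/6 (c(W) = -(6 + W)/6 = -1 - W/6)
p(T) = -746
p(c((l(4, s(3)) - 6) - 12)) + 3368663 = -746 + 3368663 = 3367917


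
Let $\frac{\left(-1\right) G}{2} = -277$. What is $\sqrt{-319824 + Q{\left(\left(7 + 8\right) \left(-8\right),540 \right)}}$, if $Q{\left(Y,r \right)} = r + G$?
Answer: $i \sqrt{318730} \approx 564.56 i$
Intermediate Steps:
$G = 554$ ($G = \left(-2\right) \left(-277\right) = 554$)
$Q{\left(Y,r \right)} = 554 + r$ ($Q{\left(Y,r \right)} = r + 554 = 554 + r$)
$\sqrt{-319824 + Q{\left(\left(7 + 8\right) \left(-8\right),540 \right)}} = \sqrt{-319824 + \left(554 + 540\right)} = \sqrt{-319824 + 1094} = \sqrt{-318730} = i \sqrt{318730}$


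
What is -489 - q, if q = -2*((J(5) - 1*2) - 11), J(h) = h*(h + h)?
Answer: -415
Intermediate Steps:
J(h) = 2*h² (J(h) = h*(2*h) = 2*h²)
q = -74 (q = -2*((2*5² - 1*2) - 11) = -2*((2*25 - 2) - 11) = -2*((50 - 2) - 11) = -2*(48 - 11) = -2*37 = -74)
-489 - q = -489 - 1*(-74) = -489 + 74 = -415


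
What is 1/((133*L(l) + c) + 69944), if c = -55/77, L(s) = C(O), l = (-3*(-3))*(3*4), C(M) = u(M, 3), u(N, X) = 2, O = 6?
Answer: 7/491465 ≈ 1.4243e-5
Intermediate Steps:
C(M) = 2
l = 108 (l = 9*12 = 108)
L(s) = 2
c = -5/7 (c = -55*1/77 = -5/7 ≈ -0.71429)
1/((133*L(l) + c) + 69944) = 1/((133*2 - 5/7) + 69944) = 1/((266 - 5/7) + 69944) = 1/(1857/7 + 69944) = 1/(491465/7) = 7/491465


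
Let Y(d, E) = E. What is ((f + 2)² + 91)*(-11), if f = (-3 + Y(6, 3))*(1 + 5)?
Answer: -1045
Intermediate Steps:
f = 0 (f = (-3 + 3)*(1 + 5) = 0*6 = 0)
((f + 2)² + 91)*(-11) = ((0 + 2)² + 91)*(-11) = (2² + 91)*(-11) = (4 + 91)*(-11) = 95*(-11) = -1045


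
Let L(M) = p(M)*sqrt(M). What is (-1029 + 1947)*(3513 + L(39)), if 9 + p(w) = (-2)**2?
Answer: 3224934 - 4590*sqrt(39) ≈ 3.1963e+6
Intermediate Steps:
p(w) = -5 (p(w) = -9 + (-2)**2 = -9 + 4 = -5)
L(M) = -5*sqrt(M)
(-1029 + 1947)*(3513 + L(39)) = (-1029 + 1947)*(3513 - 5*sqrt(39)) = 918*(3513 - 5*sqrt(39)) = 3224934 - 4590*sqrt(39)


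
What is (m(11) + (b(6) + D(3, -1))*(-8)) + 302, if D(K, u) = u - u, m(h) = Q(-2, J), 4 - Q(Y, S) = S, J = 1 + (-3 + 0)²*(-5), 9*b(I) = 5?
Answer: 3110/9 ≈ 345.56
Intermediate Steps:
b(I) = 5/9 (b(I) = (⅑)*5 = 5/9)
J = -44 (J = 1 + (-3)²*(-5) = 1 + 9*(-5) = 1 - 45 = -44)
Q(Y, S) = 4 - S
m(h) = 48 (m(h) = 4 - 1*(-44) = 4 + 44 = 48)
D(K, u) = 0
(m(11) + (b(6) + D(3, -1))*(-8)) + 302 = (48 + (5/9 + 0)*(-8)) + 302 = (48 + (5/9)*(-8)) + 302 = (48 - 40/9) + 302 = 392/9 + 302 = 3110/9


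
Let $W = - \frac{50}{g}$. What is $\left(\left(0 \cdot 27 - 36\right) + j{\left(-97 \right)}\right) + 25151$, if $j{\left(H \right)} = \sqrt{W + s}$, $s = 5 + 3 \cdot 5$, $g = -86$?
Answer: $25115 + \frac{\sqrt{38055}}{43} \approx 25120.0$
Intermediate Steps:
$W = \frac{25}{43}$ ($W = - \frac{50}{-86} = \left(-50\right) \left(- \frac{1}{86}\right) = \frac{25}{43} \approx 0.5814$)
$s = 20$ ($s = 5 + 15 = 20$)
$j{\left(H \right)} = \frac{\sqrt{38055}}{43}$ ($j{\left(H \right)} = \sqrt{\frac{25}{43} + 20} = \sqrt{\frac{885}{43}} = \frac{\sqrt{38055}}{43}$)
$\left(\left(0 \cdot 27 - 36\right) + j{\left(-97 \right)}\right) + 25151 = \left(\left(0 \cdot 27 - 36\right) + \frac{\sqrt{38055}}{43}\right) + 25151 = \left(\left(0 - 36\right) + \frac{\sqrt{38055}}{43}\right) + 25151 = \left(-36 + \frac{\sqrt{38055}}{43}\right) + 25151 = 25115 + \frac{\sqrt{38055}}{43}$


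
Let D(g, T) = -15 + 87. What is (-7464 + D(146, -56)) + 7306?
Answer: -86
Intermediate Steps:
D(g, T) = 72
(-7464 + D(146, -56)) + 7306 = (-7464 + 72) + 7306 = -7392 + 7306 = -86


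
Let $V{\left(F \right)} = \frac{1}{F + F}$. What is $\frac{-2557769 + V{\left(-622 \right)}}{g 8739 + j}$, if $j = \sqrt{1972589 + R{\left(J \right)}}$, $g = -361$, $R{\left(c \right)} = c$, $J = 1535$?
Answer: $\frac{10038079737650223}{12381069934507948} + \frac{3181864637 \sqrt{493531}}{6190534967253974} \approx 0.81112$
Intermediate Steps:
$j = 2 \sqrt{493531}$ ($j = \sqrt{1972589 + 1535} = \sqrt{1974124} = 2 \sqrt{493531} \approx 1405.0$)
$V{\left(F \right)} = \frac{1}{2 F}$
$\frac{-2557769 + V{\left(-622 \right)}}{g 8739 + j} = \frac{-2557769 + \frac{1}{2 \left(-622\right)}}{\left(-361\right) 8739 + 2 \sqrt{493531}} = \frac{-2557769 + \frac{1}{2} \left(- \frac{1}{622}\right)}{-3154779 + 2 \sqrt{493531}} = \frac{-2557769 - \frac{1}{1244}}{-3154779 + 2 \sqrt{493531}} = - \frac{3181864637}{1244 \left(-3154779 + 2 \sqrt{493531}\right)}$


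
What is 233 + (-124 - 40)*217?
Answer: -35355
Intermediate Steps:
233 + (-124 - 40)*217 = 233 - 164*217 = 233 - 35588 = -35355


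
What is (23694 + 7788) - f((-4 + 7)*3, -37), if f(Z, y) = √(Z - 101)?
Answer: 31482 - 2*I*√23 ≈ 31482.0 - 9.5917*I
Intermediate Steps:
f(Z, y) = √(-101 + Z)
(23694 + 7788) - f((-4 + 7)*3, -37) = (23694 + 7788) - √(-101 + (-4 + 7)*3) = 31482 - √(-101 + 3*3) = 31482 - √(-101 + 9) = 31482 - √(-92) = 31482 - 2*I*√23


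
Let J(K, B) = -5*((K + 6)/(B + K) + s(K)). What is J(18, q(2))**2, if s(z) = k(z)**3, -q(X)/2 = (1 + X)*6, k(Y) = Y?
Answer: 7649251600/9 ≈ 8.4992e+8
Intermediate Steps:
q(X) = -12 - 12*X (q(X) = -2*(1 + X)*6 = -2*(6 + 6*X) = -12 - 12*X)
s(z) = z**3
J(K, B) = -5*K**3 - 5*(6 + K)/(B + K) (J(K, B) = -5*((K + 6)/(B + K) + K**3) = -5*((6 + K)/(B + K) + K**3) = -5*(K**3 + (6 + K)/(B + K)) = -5*K**3 - 5*(6 + K)/(B + K))
J(18, q(2))**2 = (5*(-6 - 1*18 - 1*18**4 - 1*(-12 - 12*2)*18**3)/((-12 - 12*2) + 18))**2 = (5*(-6 - 18 - 1*104976 - 1*(-12 - 24)*5832)/((-12 - 24) + 18))**2 = (5*(-6 - 18 - 104976 - 1*(-36)*5832)/(-36 + 18))**2 = (5*(-6 - 18 - 104976 + 209952)/(-18))**2 = (5*(-1/18)*104952)**2 = (-87460/3)**2 = 7649251600/9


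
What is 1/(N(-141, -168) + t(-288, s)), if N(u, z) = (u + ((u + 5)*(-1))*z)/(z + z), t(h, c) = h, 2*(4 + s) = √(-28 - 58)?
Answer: -112/24593 ≈ -0.0045541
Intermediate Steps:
s = -4 + I*√86/2 (s = -4 + √(-28 - 58)/2 = -4 + √(-86)/2 = -4 + (I*√86)/2 = -4 + I*√86/2 ≈ -4.0 + 4.6368*I)
N(u, z) = (u + z*(-5 - u))/(2*z) (N(u, z) = (u + ((5 + u)*(-1))*z)/((2*z)) = (u + (-5 - u)*z)*(1/(2*z)) = (u + z*(-5 - u))*(1/(2*z)) = (u + z*(-5 - u))/(2*z))
1/(N(-141, -168) + t(-288, s)) = 1/((½)*(-141 - 1*(-168)*(5 - 141))/(-168) - 288) = 1/((½)*(-1/168)*(-141 - 1*(-168)*(-136)) - 288) = 1/((½)*(-1/168)*(-141 - 22848) - 288) = 1/((½)*(-1/168)*(-22989) - 288) = 1/(7663/112 - 288) = 1/(-24593/112) = -112/24593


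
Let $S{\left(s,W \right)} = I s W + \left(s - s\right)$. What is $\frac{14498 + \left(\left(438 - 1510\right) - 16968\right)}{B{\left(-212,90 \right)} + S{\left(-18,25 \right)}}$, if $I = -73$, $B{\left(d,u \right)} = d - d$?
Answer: $- \frac{1771}{16425} \approx -0.10782$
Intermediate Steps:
$B{\left(d,u \right)} = 0$
$S{\left(s,W \right)} = - 73 W s$ ($S{\left(s,W \right)} = - 73 s W + \left(s - s\right) = - 73 W s + 0 = - 73 W s$)
$\frac{14498 + \left(\left(438 - 1510\right) - 16968\right)}{B{\left(-212,90 \right)} + S{\left(-18,25 \right)}} = \frac{14498 + \left(\left(438 - 1510\right) - 16968\right)}{0 - 1825 \left(-18\right)} = \frac{14498 - 18040}{0 + 32850} = \frac{14498 - 18040}{32850} = \left(-3542\right) \frac{1}{32850} = - \frac{1771}{16425}$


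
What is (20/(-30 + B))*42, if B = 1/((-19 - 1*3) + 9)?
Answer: -10920/391 ≈ -27.928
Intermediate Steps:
B = -1/13 (B = 1/((-19 - 3) + 9) = 1/(-22 + 9) = 1/(-13) = -1/13 ≈ -0.076923)
(20/(-30 + B))*42 = (20/(-30 - 1/13))*42 = (20/(-391/13))*42 = -13/391*20*42 = -260/391*42 = -10920/391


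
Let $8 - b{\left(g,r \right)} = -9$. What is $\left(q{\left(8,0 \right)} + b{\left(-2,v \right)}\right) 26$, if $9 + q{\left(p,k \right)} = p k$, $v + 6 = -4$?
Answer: $208$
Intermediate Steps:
$v = -10$ ($v = -6 - 4 = -10$)
$b{\left(g,r \right)} = 17$ ($b{\left(g,r \right)} = 8 - -9 = 8 + 9 = 17$)
$q{\left(p,k \right)} = -9 + k p$ ($q{\left(p,k \right)} = -9 + p k = -9 + k p$)
$\left(q{\left(8,0 \right)} + b{\left(-2,v \right)}\right) 26 = \left(\left(-9 + 0 \cdot 8\right) + 17\right) 26 = \left(\left(-9 + 0\right) + 17\right) 26 = \left(-9 + 17\right) 26 = 8 \cdot 26 = 208$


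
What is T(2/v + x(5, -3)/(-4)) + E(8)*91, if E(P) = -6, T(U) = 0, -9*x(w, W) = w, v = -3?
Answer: -546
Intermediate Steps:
x(w, W) = -w/9
T(2/v + x(5, -3)/(-4)) + E(8)*91 = 0 - 6*91 = 0 - 546 = -546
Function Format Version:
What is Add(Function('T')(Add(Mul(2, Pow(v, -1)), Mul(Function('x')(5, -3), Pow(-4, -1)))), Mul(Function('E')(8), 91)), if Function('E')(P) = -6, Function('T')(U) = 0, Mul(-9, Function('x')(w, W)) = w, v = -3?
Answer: -546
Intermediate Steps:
Function('x')(w, W) = Mul(Rational(-1, 9), w)
Add(Function('T')(Add(Mul(2, Pow(v, -1)), Mul(Function('x')(5, -3), Pow(-4, -1)))), Mul(Function('E')(8), 91)) = Add(0, Mul(-6, 91)) = Add(0, -546) = -546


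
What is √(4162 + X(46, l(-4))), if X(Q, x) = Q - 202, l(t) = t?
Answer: √4006 ≈ 63.293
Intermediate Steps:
X(Q, x) = -202 + Q
√(4162 + X(46, l(-4))) = √(4162 + (-202 + 46)) = √(4162 - 156) = √4006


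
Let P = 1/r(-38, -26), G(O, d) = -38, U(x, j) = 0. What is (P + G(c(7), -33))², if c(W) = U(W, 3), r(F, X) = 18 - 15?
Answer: 12769/9 ≈ 1418.8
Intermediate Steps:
r(F, X) = 3
c(W) = 0
P = ⅓ (P = 1/3 = ⅓ ≈ 0.33333)
(P + G(c(7), -33))² = (⅓ - 38)² = (-113/3)² = 12769/9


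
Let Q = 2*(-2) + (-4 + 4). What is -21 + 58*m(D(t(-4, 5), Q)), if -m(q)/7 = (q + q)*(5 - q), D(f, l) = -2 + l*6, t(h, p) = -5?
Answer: 654451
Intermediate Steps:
Q = -4 (Q = -4 + 0 = -4)
D(f, l) = -2 + 6*l
m(q) = -14*q*(5 - q) (m(q) = -7*(q + q)*(5 - q) = -7*2*q*(5 - q) = -14*q*(5 - q))
-21 + 58*m(D(t(-4, 5), Q)) = -21 + 58*(14*(-2 + 6*(-4))*(-5 + (-2 + 6*(-4)))) = -21 + 58*(14*(-2 - 24)*(-5 + (-2 - 24))) = -21 + 58*(14*(-26)*(-5 - 26)) = -21 + 58*(14*(-26)*(-31)) = -21 + 58*11284 = -21 + 654472 = 654451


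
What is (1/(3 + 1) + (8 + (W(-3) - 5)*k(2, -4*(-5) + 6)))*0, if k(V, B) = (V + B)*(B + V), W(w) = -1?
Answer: 0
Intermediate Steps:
k(V, B) = (B + V)² (k(V, B) = (B + V)*(B + V) = (B + V)²)
(1/(3 + 1) + (8 + (W(-3) - 5)*k(2, -4*(-5) + 6)))*0 = (1/(3 + 1) + (8 + (-1 - 5)*((-4*(-5) + 6) + 2)²))*0 = (1/4 + (8 - 6*((20 + 6) + 2)²))*0 = (¼ + (8 - 6*(26 + 2)²))*0 = (¼ + (8 - 6*28²))*0 = (¼ + (8 - 6*784))*0 = (¼ + (8 - 4704))*0 = (¼ - 4696)*0 = -18783/4*0 = 0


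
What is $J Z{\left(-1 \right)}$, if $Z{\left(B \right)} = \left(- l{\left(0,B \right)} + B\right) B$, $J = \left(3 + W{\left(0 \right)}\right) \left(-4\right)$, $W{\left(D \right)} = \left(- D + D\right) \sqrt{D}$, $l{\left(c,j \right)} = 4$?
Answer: $-60$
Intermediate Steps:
$W{\left(D \right)} = 0$ ($W{\left(D \right)} = 0 \sqrt{D} = 0$)
$J = -12$ ($J = \left(3 + 0\right) \left(-4\right) = 3 \left(-4\right) = -12$)
$Z{\left(B \right)} = B \left(-4 + B\right)$ ($Z{\left(B \right)} = \left(\left(-1\right) 4 + B\right) B = \left(-4 + B\right) B = B \left(-4 + B\right)$)
$J Z{\left(-1 \right)} = - 12 \left(- (-4 - 1)\right) = - 12 \left(\left(-1\right) \left(-5\right)\right) = \left(-12\right) 5 = -60$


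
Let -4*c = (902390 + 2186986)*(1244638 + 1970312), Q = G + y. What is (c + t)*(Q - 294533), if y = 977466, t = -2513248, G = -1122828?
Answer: 1092281216426234960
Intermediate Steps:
Q = -145362 (Q = -1122828 + 977466 = -145362)
c = -2483047342800 (c = -(902390 + 2186986)*(1244638 + 1970312)/4 = -772344*3214950 = -¼*9932189371200 = -2483047342800)
(c + t)*(Q - 294533) = (-2483047342800 - 2513248)*(-145362 - 294533) = -2483049856048*(-439895) = 1092281216426234960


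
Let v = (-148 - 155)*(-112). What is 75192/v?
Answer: 3133/1414 ≈ 2.2157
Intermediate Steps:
v = 33936 (v = -303*(-112) = 33936)
75192/v = 75192/33936 = 75192*(1/33936) = 3133/1414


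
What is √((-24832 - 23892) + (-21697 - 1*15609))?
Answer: I*√86030 ≈ 293.31*I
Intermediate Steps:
√((-24832 - 23892) + (-21697 - 1*15609)) = √(-48724 + (-21697 - 15609)) = √(-48724 - 37306) = √(-86030) = I*√86030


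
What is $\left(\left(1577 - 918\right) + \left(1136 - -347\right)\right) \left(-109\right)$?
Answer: $-233478$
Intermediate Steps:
$\left(\left(1577 - 918\right) + \left(1136 - -347\right)\right) \left(-109\right) = \left(\left(1577 - 918\right) + \left(1136 + 347\right)\right) \left(-109\right) = \left(\left(1577 - 918\right) + 1483\right) \left(-109\right) = \left(659 + 1483\right) \left(-109\right) = 2142 \left(-109\right) = -233478$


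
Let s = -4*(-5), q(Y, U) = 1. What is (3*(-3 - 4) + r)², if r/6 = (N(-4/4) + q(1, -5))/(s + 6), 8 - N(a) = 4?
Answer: 66564/169 ≈ 393.87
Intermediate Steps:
N(a) = 4 (N(a) = 8 - 1*4 = 8 - 4 = 4)
s = 20
r = 15/13 (r = 6*((4 + 1)/(20 + 6)) = 6*(5/26) = 15/13 ≈ 1.1538)
(3*(-3 - 4) + r)² = (3*(-3 - 4) + 15/13)² = (3*(-7) + 15/13)² = (-21 + 15/13)² = (-258/13)² = 66564/169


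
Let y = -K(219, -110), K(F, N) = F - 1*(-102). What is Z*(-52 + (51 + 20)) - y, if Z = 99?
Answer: 2202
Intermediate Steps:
K(F, N) = 102 + F (K(F, N) = F + 102 = 102 + F)
y = -321 (y = -(102 + 219) = -1*321 = -321)
Z*(-52 + (51 + 20)) - y = 99*(-52 + (51 + 20)) - 1*(-321) = 99*(-52 + 71) + 321 = 99*19 + 321 = 1881 + 321 = 2202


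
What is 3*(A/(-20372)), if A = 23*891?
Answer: -5589/1852 ≈ -3.0178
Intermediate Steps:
A = 20493
3*(A/(-20372)) = 3*(20493/(-20372)) = 3*(20493*(-1/20372)) = 3*(-1863/1852) = -5589/1852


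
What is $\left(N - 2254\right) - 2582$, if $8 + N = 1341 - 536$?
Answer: $-4039$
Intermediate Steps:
$N = 797$ ($N = -8 + \left(1341 - 536\right) = -8 + 805 = 797$)
$\left(N - 2254\right) - 2582 = \left(797 - 2254\right) - 2582 = -1457 - 2582 = -4039$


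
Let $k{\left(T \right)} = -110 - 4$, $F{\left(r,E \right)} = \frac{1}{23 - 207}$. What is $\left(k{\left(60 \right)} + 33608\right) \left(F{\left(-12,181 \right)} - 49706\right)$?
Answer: $- \frac{153166471035}{92} \approx -1.6649 \cdot 10^{9}$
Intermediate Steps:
$F{\left(r,E \right)} = - \frac{1}{184}$ ($F{\left(r,E \right)} = \frac{1}{-184} = - \frac{1}{184}$)
$k{\left(T \right)} = -114$ ($k{\left(T \right)} = -110 - 4 = -114$)
$\left(k{\left(60 \right)} + 33608\right) \left(F{\left(-12,181 \right)} - 49706\right) = \left(-114 + 33608\right) \left(- \frac{1}{184} - 49706\right) = 33494 \left(- \frac{9145905}{184}\right) = - \frac{153166471035}{92}$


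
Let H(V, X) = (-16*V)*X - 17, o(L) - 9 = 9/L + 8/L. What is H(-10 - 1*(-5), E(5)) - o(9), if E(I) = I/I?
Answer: 469/9 ≈ 52.111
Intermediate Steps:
o(L) = 9 + 17/L (o(L) = 9 + (9/L + 8/L) = 9 + 17/L)
E(I) = 1
H(V, X) = -17 - 16*V*X (H(V, X) = -16*V*X - 17 = -17 - 16*V*X)
H(-10 - 1*(-5), E(5)) - o(9) = (-17 - 16*(-10 - 1*(-5))*1) - (9 + 17/9) = (-17 - 16*(-10 + 5)*1) - (9 + 17*(⅑)) = (-17 - 16*(-5)*1) - (9 + 17/9) = (-17 + 80) - 1*98/9 = 63 - 98/9 = 469/9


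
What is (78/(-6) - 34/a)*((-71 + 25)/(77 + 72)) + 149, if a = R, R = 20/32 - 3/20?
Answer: 495741/2831 ≈ 175.11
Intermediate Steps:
R = 19/40 (R = 20*(1/32) - 3*1/20 = 5/8 - 3/20 = 19/40 ≈ 0.47500)
a = 19/40 ≈ 0.47500
(78/(-6) - 34/a)*((-71 + 25)/(77 + 72)) + 149 = (78/(-6) - 34/19/40)*((-71 + 25)/(77 + 72)) + 149 = (78*(-⅙) - 34*40/19)*(-46/149) + 149 = (-13 - 1360/19)*(-46*1/149) + 149 = -1607/19*(-46/149) + 149 = 73922/2831 + 149 = 495741/2831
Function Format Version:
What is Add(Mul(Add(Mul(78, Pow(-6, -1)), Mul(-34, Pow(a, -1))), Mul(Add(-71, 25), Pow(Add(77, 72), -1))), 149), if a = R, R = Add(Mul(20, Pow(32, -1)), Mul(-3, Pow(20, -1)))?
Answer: Rational(495741, 2831) ≈ 175.11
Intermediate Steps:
R = Rational(19, 40) (R = Add(Mul(20, Rational(1, 32)), Mul(-3, Rational(1, 20))) = Add(Rational(5, 8), Rational(-3, 20)) = Rational(19, 40) ≈ 0.47500)
a = Rational(19, 40) ≈ 0.47500
Add(Mul(Add(Mul(78, Pow(-6, -1)), Mul(-34, Pow(a, -1))), Mul(Add(-71, 25), Pow(Add(77, 72), -1))), 149) = Add(Mul(Add(Mul(78, Pow(-6, -1)), Mul(-34, Pow(Rational(19, 40), -1))), Mul(Add(-71, 25), Pow(Add(77, 72), -1))), 149) = Add(Mul(Add(Mul(78, Rational(-1, 6)), Mul(-34, Rational(40, 19))), Mul(-46, Pow(149, -1))), 149) = Add(Mul(Add(-13, Rational(-1360, 19)), Mul(-46, Rational(1, 149))), 149) = Add(Mul(Rational(-1607, 19), Rational(-46, 149)), 149) = Add(Rational(73922, 2831), 149) = Rational(495741, 2831)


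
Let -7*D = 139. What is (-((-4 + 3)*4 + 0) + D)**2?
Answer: 12321/49 ≈ 251.45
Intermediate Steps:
D = -139/7 (D = -1/7*139 = -139/7 ≈ -19.857)
(-((-4 + 3)*4 + 0) + D)**2 = (-((-4 + 3)*4 + 0) - 139/7)**2 = (-(-1*4 + 0) - 139/7)**2 = (-(-4 + 0) - 139/7)**2 = (-1*(-4) - 139/7)**2 = (4 - 139/7)**2 = (-111/7)**2 = 12321/49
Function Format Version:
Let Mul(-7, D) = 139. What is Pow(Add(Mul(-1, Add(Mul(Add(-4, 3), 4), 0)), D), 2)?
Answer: Rational(12321, 49) ≈ 251.45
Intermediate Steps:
D = Rational(-139, 7) (D = Mul(Rational(-1, 7), 139) = Rational(-139, 7) ≈ -19.857)
Pow(Add(Mul(-1, Add(Mul(Add(-4, 3), 4), 0)), D), 2) = Pow(Add(Mul(-1, Add(Mul(Add(-4, 3), 4), 0)), Rational(-139, 7)), 2) = Pow(Add(Mul(-1, Add(Mul(-1, 4), 0)), Rational(-139, 7)), 2) = Pow(Add(Mul(-1, Add(-4, 0)), Rational(-139, 7)), 2) = Pow(Add(Mul(-1, -4), Rational(-139, 7)), 2) = Pow(Add(4, Rational(-139, 7)), 2) = Pow(Rational(-111, 7), 2) = Rational(12321, 49)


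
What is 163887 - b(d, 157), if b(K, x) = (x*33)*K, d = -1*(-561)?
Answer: -2742654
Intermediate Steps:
d = 561
b(K, x) = 33*K*x (b(K, x) = (33*x)*K = 33*K*x)
163887 - b(d, 157) = 163887 - 33*561*157 = 163887 - 1*2906541 = 163887 - 2906541 = -2742654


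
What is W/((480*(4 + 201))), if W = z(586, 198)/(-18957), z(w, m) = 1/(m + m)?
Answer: -1/738686044800 ≈ -1.3538e-12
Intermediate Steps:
z(w, m) = 1/(2*m)
W = -1/7506972 (W = ((½)/198)/(-18957) = ((½)*(1/198))*(-1/18957) = (1/396)*(-1/18957) = -1/7506972 ≈ -1.3321e-7)
W/((480*(4 + 201))) = -1/(480*(4 + 201))/7506972 = -1/(7506972*(480*205)) = -1/7506972/98400 = -1/7506972*1/98400 = -1/738686044800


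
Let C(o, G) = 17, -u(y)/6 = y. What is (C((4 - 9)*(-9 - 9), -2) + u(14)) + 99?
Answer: 32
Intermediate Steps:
u(y) = -6*y
(C((4 - 9)*(-9 - 9), -2) + u(14)) + 99 = (17 - 6*14) + 99 = (17 - 84) + 99 = -67 + 99 = 32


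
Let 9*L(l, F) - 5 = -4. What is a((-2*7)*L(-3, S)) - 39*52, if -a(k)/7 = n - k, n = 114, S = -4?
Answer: -25532/9 ≈ -2836.9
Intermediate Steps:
L(l, F) = ⅑ (L(l, F) = 5/9 + (⅑)*(-4) = 5/9 - 4/9 = ⅑)
a(k) = -798 + 7*k (a(k) = -7*(114 - k) = -798 + 7*k)
a((-2*7)*L(-3, S)) - 39*52 = (-798 + 7*(-2*7*(⅑))) - 39*52 = (-798 + 7*(-14*⅑)) - 2028 = (-798 + 7*(-14/9)) - 2028 = (-798 - 98/9) - 2028 = -7280/9 - 2028 = -25532/9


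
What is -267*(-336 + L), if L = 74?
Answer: 69954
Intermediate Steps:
-267*(-336 + L) = -267*(-336 + 74) = -267*(-262) = 69954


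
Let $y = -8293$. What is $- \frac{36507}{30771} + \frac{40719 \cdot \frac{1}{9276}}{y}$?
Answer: $- \frac{312176180825}{263009542692} \approx -1.1869$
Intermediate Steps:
$- \frac{36507}{30771} + \frac{40719 \cdot \frac{1}{9276}}{y} = - \frac{36507}{30771} + \frac{40719 \cdot \frac{1}{9276}}{-8293} = \left(-36507\right) \frac{1}{30771} + 40719 \cdot \frac{1}{9276} \left(- \frac{1}{8293}\right) = - \frac{12169}{10257} + \frac{13573}{3092} \left(- \frac{1}{8293}\right) = - \frac{12169}{10257} - \frac{13573}{25641956} = - \frac{312176180825}{263009542692}$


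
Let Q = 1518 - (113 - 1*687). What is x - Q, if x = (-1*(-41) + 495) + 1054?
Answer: -502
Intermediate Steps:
x = 1590 (x = (41 + 495) + 1054 = 536 + 1054 = 1590)
Q = 2092 (Q = 1518 - (113 - 687) = 1518 - 1*(-574) = 1518 + 574 = 2092)
x - Q = 1590 - 1*2092 = 1590 - 2092 = -502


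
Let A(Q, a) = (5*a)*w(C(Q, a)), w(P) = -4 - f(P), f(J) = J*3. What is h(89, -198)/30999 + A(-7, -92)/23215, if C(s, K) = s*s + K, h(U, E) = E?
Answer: -119135938/47976119 ≈ -2.4832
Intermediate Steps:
f(J) = 3*J
C(s, K) = K + s² (C(s, K) = s² + K = K + s²)
w(P) = -4 - 3*P
A(Q, a) = 5*a*(-4 - 3*a - 3*Q²) (A(Q, a) = (5*a)*(-4 - 3*(a + Q²)) = (5*a)*(-4 + (-3*a - 3*Q²)) = (5*a)*(-4 - 3*a - 3*Q²) = 5*a*(-4 - 3*a - 3*Q²))
h(89, -198)/30999 + A(-7, -92)/23215 = -198/30999 - 5*(-92)*(4 + 3*(-92) + 3*(-7)²)/23215 = -198*1/30999 - 5*(-92)*(4 - 276 + 3*49)*(1/23215) = -66/10333 - 5*(-92)*(4 - 276 + 147)*(1/23215) = -66/10333 - 5*(-92)*(-125)*(1/23215) = -66/10333 - 57500*1/23215 = -66/10333 - 11500/4643 = -119135938/47976119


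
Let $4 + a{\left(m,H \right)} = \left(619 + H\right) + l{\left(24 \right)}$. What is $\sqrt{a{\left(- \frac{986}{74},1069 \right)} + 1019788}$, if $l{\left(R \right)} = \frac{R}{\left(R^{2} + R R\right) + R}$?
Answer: $\frac{\sqrt{50052129}}{7} \approx 1010.7$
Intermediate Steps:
$l{\left(R \right)} = \frac{R}{R + 2 R^{2}}$ ($l{\left(R \right)} = \frac{R}{\left(R^{2} + R^{2}\right) + R} = \frac{R}{2 R^{2} + R} = \frac{R}{R + 2 R^{2}}$)
$a{\left(m,H \right)} = \frac{30136}{49} + H$ ($a{\left(m,H \right)} = -4 + \left(\left(619 + H\right) + \frac{1}{1 + 2 \cdot 24}\right) = -4 + \left(\left(619 + H\right) + \frac{1}{1 + 48}\right) = -4 + \left(\left(619 + H\right) + \frac{1}{49}\right) = -4 + \left(\frac{30332}{49} + H\right) = \frac{30136}{49} + H$)
$\sqrt{a{\left(- \frac{986}{74},1069 \right)} + 1019788} = \sqrt{\left(\frac{30136}{49} + 1069\right) + 1019788} = \sqrt{\frac{82517}{49} + 1019788} = \sqrt{\frac{50052129}{49}} = \frac{\sqrt{50052129}}{7}$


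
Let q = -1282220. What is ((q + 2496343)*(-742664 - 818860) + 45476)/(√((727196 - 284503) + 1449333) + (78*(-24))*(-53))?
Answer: -94050922092873408/4920961315 + 947941078988*√1892026/4920961315 ≈ -1.8847e+7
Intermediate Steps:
((q + 2496343)*(-742664 - 818860) + 45476)/(√((727196 - 284503) + 1449333) + (78*(-24))*(-53)) = ((-1282220 + 2496343)*(-742664 - 818860) + 45476)/(√((727196 - 284503) + 1449333) + (78*(-24))*(-53)) = (1214123*(-1561524) + 45476)/(√(442693 + 1449333) - 1872*(-53)) = (-1895882203452 + 45476)/(√1892026 + 99216) = -1895882157976/(99216 + √1892026)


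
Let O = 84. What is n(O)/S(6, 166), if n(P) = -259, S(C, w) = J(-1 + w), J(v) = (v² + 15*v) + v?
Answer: -259/29865 ≈ -0.0086724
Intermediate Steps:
J(v) = v² + 16*v
S(C, w) = (-1 + w)*(15 + w) (S(C, w) = (-1 + w)*(16 + (-1 + w)) = (-1 + w)*(15 + w))
n(O)/S(6, 166) = -259*1/((-1 + 166)*(15 + 166)) = -259/(165*181) = -259/29865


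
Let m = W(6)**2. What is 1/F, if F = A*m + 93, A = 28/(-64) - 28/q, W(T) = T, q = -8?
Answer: 4/813 ≈ 0.0049201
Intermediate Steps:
A = 49/16 (A = 28/(-64) - 28/(-8) = 28*(-1/64) - 28*(-1/8) = -7/16 + 7/2 = 49/16 ≈ 3.0625)
m = 36 (m = 6**2 = 36)
F = 813/4 (F = (49/16)*36 + 93 = 441/4 + 93 = 813/4 ≈ 203.25)
1/F = 1/(813/4) = 4/813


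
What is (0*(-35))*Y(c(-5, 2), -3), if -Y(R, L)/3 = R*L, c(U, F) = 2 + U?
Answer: 0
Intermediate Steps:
Y(R, L) = -3*L*R (Y(R, L) = -3*R*L = -3*L*R)
(0*(-35))*Y(c(-5, 2), -3) = (0*(-35))*(-3*(-3)*(2 - 5)) = 0*(-3*(-3)*(-3)) = 0*(-27) = 0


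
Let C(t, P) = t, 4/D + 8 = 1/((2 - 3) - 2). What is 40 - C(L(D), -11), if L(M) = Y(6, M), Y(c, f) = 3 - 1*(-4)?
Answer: 33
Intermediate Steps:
D = -12/25 (D = 4/(-8 + 1/((2 - 3) - 2)) = 4/(-8 + 1/(-1 - 2)) = 4/(-8 + 1/(-3)) = 4/(-8 - ⅓) = 4/(-25/3) = 4*(-3/25) = -12/25 ≈ -0.48000)
Y(c, f) = 7 (Y(c, f) = 3 + 4 = 7)
L(M) = 7
40 - C(L(D), -11) = 40 - 1*7 = 40 - 7 = 33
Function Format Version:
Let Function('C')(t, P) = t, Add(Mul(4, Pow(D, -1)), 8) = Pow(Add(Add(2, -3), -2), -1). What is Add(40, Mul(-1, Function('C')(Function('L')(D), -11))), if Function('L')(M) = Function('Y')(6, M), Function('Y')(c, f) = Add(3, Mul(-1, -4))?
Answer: 33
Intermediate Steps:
D = Rational(-12, 25) (D = Mul(4, Pow(Add(-8, Pow(Add(Add(2, -3), -2), -1)), -1)) = Mul(4, Pow(Add(-8, Pow(Add(-1, -2), -1)), -1)) = Mul(4, Pow(Add(-8, Pow(-3, -1)), -1)) = Mul(4, Pow(Add(-8, Rational(-1, 3)), -1)) = Mul(4, Pow(Rational(-25, 3), -1)) = Mul(4, Rational(-3, 25)) = Rational(-12, 25) ≈ -0.48000)
Function('Y')(c, f) = 7 (Function('Y')(c, f) = Add(3, 4) = 7)
Function('L')(M) = 7
Add(40, Mul(-1, Function('C')(Function('L')(D), -11))) = Add(40, Mul(-1, 7)) = Add(40, -7) = 33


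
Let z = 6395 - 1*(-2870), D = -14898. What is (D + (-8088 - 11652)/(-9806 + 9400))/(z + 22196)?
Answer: -143544/304123 ≈ -0.47199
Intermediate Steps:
z = 9265 (z = 6395 + 2870 = 9265)
(D + (-8088 - 11652)/(-9806 + 9400))/(z + 22196) = (-14898 + (-8088 - 11652)/(-9806 + 9400))/(9265 + 22196) = (-14898 - 19740/(-406))/31461 = (-14898 - 19740*(-1/406))*(1/31461) = (-14898 + 1410/29)*(1/31461) = -430632/29*1/31461 = -143544/304123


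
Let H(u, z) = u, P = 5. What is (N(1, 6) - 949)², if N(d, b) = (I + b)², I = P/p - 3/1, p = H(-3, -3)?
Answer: 72675625/81 ≈ 8.9723e+5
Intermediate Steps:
p = -3
I = -14/3 (I = 5/(-3) - 3/1 = 5*(-⅓) - 3*1 = -5/3 - 3 = -14/3 ≈ -4.6667)
N(d, b) = (-14/3 + b)²
(N(1, 6) - 949)² = ((14 - 3*6)²/9 - 949)² = ((14 - 18)²/9 - 949)² = ((⅑)*(-4)² - 949)² = ((⅑)*16 - 949)² = (16/9 - 949)² = (-8525/9)² = 72675625/81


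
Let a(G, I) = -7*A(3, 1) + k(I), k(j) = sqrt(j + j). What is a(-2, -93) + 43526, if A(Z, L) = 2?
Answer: 43512 + I*sqrt(186) ≈ 43512.0 + 13.638*I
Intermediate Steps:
k(j) = sqrt(2)*sqrt(j) (k(j) = sqrt(2*j) = sqrt(2)*sqrt(j))
a(G, I) = -14 + sqrt(2)*sqrt(I) (a(G, I) = -7*2 + sqrt(2)*sqrt(I) = -14 + sqrt(2)*sqrt(I))
a(-2, -93) + 43526 = (-14 + sqrt(2)*sqrt(-93)) + 43526 = (-14 + sqrt(2)*(I*sqrt(93))) + 43526 = (-14 + I*sqrt(186)) + 43526 = 43512 + I*sqrt(186)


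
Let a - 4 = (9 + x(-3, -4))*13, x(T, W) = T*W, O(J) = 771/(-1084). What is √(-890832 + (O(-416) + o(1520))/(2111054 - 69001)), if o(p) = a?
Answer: I*√1091260414739941964325821/1106792726 ≈ 943.84*I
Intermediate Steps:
O(J) = -771/1084 (O(J) = 771*(-1/1084) = -771/1084)
a = 277 (a = 4 + (9 - 3*(-4))*13 = 4 + (9 + 12)*13 = 4 + 21*13 = 4 + 273 = 277)
o(p) = 277
√(-890832 + (O(-416) + o(1520))/(2111054 - 69001)) = √(-890832 + (-771/1084 + 277)/(2111054 - 69001)) = √(-890832 + (299497/1084)/2042053) = √(-890832 + (299497/1084)*(1/2042053)) = √(-890832 + 299497/2213585452) = √(-1971932755076567/2213585452) = I*√1091260414739941964325821/1106792726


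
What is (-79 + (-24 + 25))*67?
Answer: -5226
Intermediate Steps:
(-79 + (-24 + 25))*67 = (-79 + 1)*67 = -78*67 = -5226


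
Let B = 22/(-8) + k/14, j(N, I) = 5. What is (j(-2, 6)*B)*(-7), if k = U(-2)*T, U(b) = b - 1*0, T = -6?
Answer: 265/4 ≈ 66.250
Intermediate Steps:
U(b) = b (U(b) = b + 0 = b)
k = 12 (k = -2*(-6) = 12)
B = -53/28 (B = 22/(-8) + 12/14 = 22*(-⅛) + 12*(1/14) = -11/4 + 6/7 = -53/28 ≈ -1.8929)
(j(-2, 6)*B)*(-7) = (5*(-53/28))*(-7) = -265/28*(-7) = 265/4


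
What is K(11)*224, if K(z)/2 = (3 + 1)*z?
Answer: 19712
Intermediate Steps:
K(z) = 8*z (K(z) = 2*((3 + 1)*z) = 2*(4*z) = 8*z)
K(11)*224 = (8*11)*224 = 88*224 = 19712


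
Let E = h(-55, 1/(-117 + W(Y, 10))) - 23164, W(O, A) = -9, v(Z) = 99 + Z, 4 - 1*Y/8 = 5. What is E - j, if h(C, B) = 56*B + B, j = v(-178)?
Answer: -969589/42 ≈ -23085.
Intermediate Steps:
Y = -8 (Y = 32 - 8*5 = 32 - 40 = -8)
j = -79 (j = 99 - 178 = -79)
h(C, B) = 57*B
E = -972907/42 (E = 57/(-117 - 9) - 23164 = 57/(-126) - 23164 = 57*(-1/126) - 23164 = -19/42 - 23164 = -972907/42 ≈ -23164.)
E - j = -972907/42 - 1*(-79) = -972907/42 + 79 = -969589/42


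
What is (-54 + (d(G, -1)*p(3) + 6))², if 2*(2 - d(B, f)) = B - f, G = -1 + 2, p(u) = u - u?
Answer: 2304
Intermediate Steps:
p(u) = 0
G = 1
d(B, f) = 2 + f/2 - B/2 (d(B, f) = 2 - (B - f)/2 = 2 + (f/2 - B/2) = 2 + f/2 - B/2)
(-54 + (d(G, -1)*p(3) + 6))² = (-54 + ((2 + (½)*(-1) - ½*1)*0 + 6))² = (-54 + ((2 - ½ - ½)*0 + 6))² = (-54 + (1*0 + 6))² = (-54 + (0 + 6))² = (-54 + 6)² = (-48)² = 2304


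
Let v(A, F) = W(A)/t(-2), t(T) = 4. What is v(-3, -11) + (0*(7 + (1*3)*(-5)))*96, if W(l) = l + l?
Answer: -3/2 ≈ -1.5000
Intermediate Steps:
W(l) = 2*l
v(A, F) = A/2 (v(A, F) = (2*A)/4 = (2*A)*(¼) = A/2)
v(-3, -11) + (0*(7 + (1*3)*(-5)))*96 = (½)*(-3) + (0*(7 + (1*3)*(-5)))*96 = -3/2 + (0*(7 + 3*(-5)))*96 = -3/2 + (0*(7 - 15))*96 = -3/2 + (0*(-8))*96 = -3/2 + 0*96 = -3/2 + 0 = -3/2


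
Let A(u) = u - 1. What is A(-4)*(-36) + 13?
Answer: 193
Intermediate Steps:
A(u) = -1 + u
A(-4)*(-36) + 13 = (-1 - 4)*(-36) + 13 = -5*(-36) + 13 = 180 + 13 = 193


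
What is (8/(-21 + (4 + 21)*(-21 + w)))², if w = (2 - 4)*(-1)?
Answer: 1/3844 ≈ 0.00026015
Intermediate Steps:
w = 2 (w = -2*(-1) = 2)
(8/(-21 + (4 + 21)*(-21 + w)))² = (8/(-21 + (4 + 21)*(-21 + 2)))² = (8/(-21 + 25*(-19)))² = (8/(-21 - 475))² = (8/(-496))² = (-1/496*8)² = (-1/62)² = 1/3844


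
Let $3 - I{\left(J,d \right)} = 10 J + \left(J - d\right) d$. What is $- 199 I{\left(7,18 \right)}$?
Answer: $-26069$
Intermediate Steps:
$I{\left(J,d \right)} = 3 - 10 J - d \left(J - d\right)$ ($I{\left(J,d \right)} = 3 - \left(10 J + \left(J - d\right) d\right) = 3 - \left(10 J + d \left(J - d\right)\right) = 3 - 10 J - d \left(J - d\right)$)
$- 199 I{\left(7,18 \right)} = - 199 \left(3 + 18^{2} - 70 - 7 \cdot 18\right) = - 199 \left(3 + 324 - 70 - 126\right) = \left(-199\right) 131 = -26069$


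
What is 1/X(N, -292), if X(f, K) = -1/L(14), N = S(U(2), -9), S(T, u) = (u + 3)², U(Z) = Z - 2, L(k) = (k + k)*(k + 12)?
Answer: -728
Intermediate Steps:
L(k) = 2*k*(12 + k) (L(k) = (2*k)*(12 + k) = 2*k*(12 + k))
U(Z) = -2 + Z
S(T, u) = (3 + u)²
N = 36 (N = (3 - 9)² = (-6)² = 36)
X(f, K) = -1/728 (X(f, K) = -1/(2*14*(12 + 14)) = -1/(2*14*26) = -1/728)
1/X(N, -292) = 1/(-1/728) = -728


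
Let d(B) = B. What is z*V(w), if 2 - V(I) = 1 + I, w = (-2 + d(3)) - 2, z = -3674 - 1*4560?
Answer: -16468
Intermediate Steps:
z = -8234 (z = -3674 - 4560 = -8234)
w = -1 (w = (-2 + 3) - 2 = 1 - 2 = -1)
V(I) = 1 - I (V(I) = 2 - (1 + I) = 2 + (-1 - I) = 1 - I)
z*V(w) = -8234*(1 - 1*(-1)) = -8234*(1 + 1) = -8234*2 = -16468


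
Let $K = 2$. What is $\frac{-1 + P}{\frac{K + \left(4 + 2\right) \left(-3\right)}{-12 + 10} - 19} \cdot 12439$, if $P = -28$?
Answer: $\frac{360731}{11} \approx 32794.0$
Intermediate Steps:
$\frac{-1 + P}{\frac{K + \left(4 + 2\right) \left(-3\right)}{-12 + 10} - 19} \cdot 12439 = \frac{-1 - 28}{\frac{2 + \left(4 + 2\right) \left(-3\right)}{-12 + 10} - 19} \cdot 12439 = - \frac{29}{\frac{2 + 6 \left(-3\right)}{-2} - 19} \cdot 12439 = - \frac{29}{\left(2 - 18\right) \left(- \frac{1}{2}\right) - 19} \cdot 12439 = - \frac{29}{\left(-16\right) \left(- \frac{1}{2}\right) - 19} \cdot 12439 = - \frac{29}{8 - 19} \cdot 12439 = - \frac{29}{-11} \cdot 12439 = \left(-29\right) \left(- \frac{1}{11}\right) 12439 = \frac{29}{11} \cdot 12439 = \frac{360731}{11}$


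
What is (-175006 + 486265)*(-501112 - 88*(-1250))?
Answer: -121737130008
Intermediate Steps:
(-175006 + 486265)*(-501112 - 88*(-1250)) = 311259*(-501112 + 110000) = 311259*(-391112) = -121737130008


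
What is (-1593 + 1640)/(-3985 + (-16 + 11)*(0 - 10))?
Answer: -47/3935 ≈ -0.011944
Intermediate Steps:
(-1593 + 1640)/(-3985 + (-16 + 11)*(0 - 10)) = 47/(-3985 - 5*(-10)) = 47/(-3985 + 50) = 47/(-3935) = 47*(-1/3935) = -47/3935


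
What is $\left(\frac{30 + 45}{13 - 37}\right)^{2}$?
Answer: $\frac{625}{64} \approx 9.7656$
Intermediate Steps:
$\left(\frac{30 + 45}{13 - 37}\right)^{2} = \left(\frac{75}{-24}\right)^{2} = \left(75 \left(- \frac{1}{24}\right)\right)^{2} = \left(- \frac{25}{8}\right)^{2} = \frac{625}{64}$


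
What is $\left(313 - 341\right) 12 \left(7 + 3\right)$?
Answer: $-3360$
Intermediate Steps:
$\left(313 - 341\right) 12 \left(7 + 3\right) = - 28 \cdot 12 \cdot 10 = \left(-28\right) 120 = -3360$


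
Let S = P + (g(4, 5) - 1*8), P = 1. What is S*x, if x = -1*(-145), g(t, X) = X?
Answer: -290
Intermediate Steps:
x = 145
S = -2 (S = 1 + (5 - 1*8) = 1 + (5 - 8) = 1 - 3 = -2)
S*x = -2*145 = -290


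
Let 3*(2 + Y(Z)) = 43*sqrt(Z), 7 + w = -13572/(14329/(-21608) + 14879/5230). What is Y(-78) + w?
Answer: -255998105223/41094127 + 43*I*sqrt(78)/3 ≈ -6229.6 + 126.59*I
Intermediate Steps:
w = -255915916969/41094127 (w = -7 - 13572/(14329/(-21608) + 14879/5230) = -7 - 13572/(14329*(-1/21608) + 14879*(1/5230)) = -7 - 13572/(-14329/21608 + 14879/5230) = -7 - 13572/123282381/56504920 = -7 - 13572*56504920/123282381 = -7 - 255628258080/41094127 = -255915916969/41094127 ≈ -6227.6)
Y(Z) = -2 + 43*sqrt(Z)/3 (Y(Z) = -2 + (43*sqrt(Z))/3 = -2 + 43*sqrt(Z)/3)
Y(-78) + w = (-2 + 43*sqrt(-78)/3) - 255915916969/41094127 = (-2 + 43*(I*sqrt(78))/3) - 255915916969/41094127 = (-2 + 43*I*sqrt(78)/3) - 255915916969/41094127 = -255998105223/41094127 + 43*I*sqrt(78)/3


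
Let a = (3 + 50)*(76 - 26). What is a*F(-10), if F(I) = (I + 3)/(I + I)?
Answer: 1855/2 ≈ 927.50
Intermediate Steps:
a = 2650 (a = 53*50 = 2650)
F(I) = (3 + I)/(2*I) (F(I) = (3 + I)/((2*I)) = (3 + I)*(1/(2*I)) = (3 + I)/(2*I))
a*F(-10) = 2650*((½)*(3 - 10)/(-10)) = 2650*((½)*(-⅒)*(-7)) = 2650*(7/20) = 1855/2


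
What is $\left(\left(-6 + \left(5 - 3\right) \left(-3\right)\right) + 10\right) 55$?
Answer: $-110$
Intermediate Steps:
$\left(\left(-6 + \left(5 - 3\right) \left(-3\right)\right) + 10\right) 55 = \left(\left(-6 + 2 \left(-3\right)\right) + 10\right) 55 = \left(\left(-6 - 6\right) + 10\right) 55 = \left(-12 + 10\right) 55 = \left(-2\right) 55 = -110$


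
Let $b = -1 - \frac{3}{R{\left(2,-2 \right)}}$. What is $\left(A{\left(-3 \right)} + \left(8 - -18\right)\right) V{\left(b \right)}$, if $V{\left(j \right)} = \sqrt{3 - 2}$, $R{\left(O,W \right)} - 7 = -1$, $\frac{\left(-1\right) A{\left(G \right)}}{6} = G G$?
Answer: $-28$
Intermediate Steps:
$A{\left(G \right)} = - 6 G^{2}$ ($A{\left(G \right)} = - 6 G G = - 6 G^{2}$)
$R{\left(O,W \right)} = 6$ ($R{\left(O,W \right)} = 7 - 1 = 6$)
$b = - \frac{3}{2}$ ($b = -1 - \frac{3}{6} = -1 - \frac{1}{2} = - \frac{3}{2} \approx -1.5$)
$V{\left(j \right)} = 1$ ($V{\left(j \right)} = \sqrt{1} = 1$)
$\left(A{\left(-3 \right)} + \left(8 - -18\right)\right) V{\left(b \right)} = \left(- 6 \left(-3\right)^{2} + \left(8 - -18\right)\right) 1 = \left(\left(-6\right) 9 + \left(8 + 18\right)\right) 1 = \left(-54 + 26\right) 1 = \left(-28\right) 1 = -28$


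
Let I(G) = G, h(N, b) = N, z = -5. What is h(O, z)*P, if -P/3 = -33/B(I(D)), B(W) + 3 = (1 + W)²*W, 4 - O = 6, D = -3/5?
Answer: 2750/43 ≈ 63.953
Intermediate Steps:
D = -⅗ (D = -3*⅕ = -⅗ ≈ -0.60000)
O = -2 (O = 4 - 1*6 = 4 - 6 = -2)
B(W) = -3 + W*(1 + W)² (B(W) = -3 + (1 + W)²*W = -3 + W*(1 + W)²)
P = -1375/43 (P = -(-99)/(-3 - 3*(1 - ⅗)²/5) = -(-99)/(-3 - 3*(⅖)²/5) = -(-99)/(-3 - ⅗*4/25) = -(-99)/(-3 - 12/125) = -(-99)/(-387/125) = -(-99)*(-125)/387 = -3*1375/129 = -1375/43 ≈ -31.977)
h(O, z)*P = -2*(-1375/43) = 2750/43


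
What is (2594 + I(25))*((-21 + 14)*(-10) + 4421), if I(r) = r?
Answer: 11761929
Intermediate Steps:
(2594 + I(25))*((-21 + 14)*(-10) + 4421) = (2594 + 25)*((-21 + 14)*(-10) + 4421) = 2619*(-7*(-10) + 4421) = 2619*(70 + 4421) = 2619*4491 = 11761929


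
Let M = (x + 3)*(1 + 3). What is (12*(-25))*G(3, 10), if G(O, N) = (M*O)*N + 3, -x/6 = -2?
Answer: -540900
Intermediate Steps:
x = 12 (x = -6*(-2) = 12)
M = 60 (M = (12 + 3)*(1 + 3) = 15*4 = 60)
G(O, N) = 3 + 60*N*O (G(O, N) = (60*O)*N + 3 = 60*N*O + 3 = 3 + 60*N*O)
(12*(-25))*G(3, 10) = (12*(-25))*(3 + 60*10*3) = -300*(3 + 1800) = -300*1803 = -540900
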